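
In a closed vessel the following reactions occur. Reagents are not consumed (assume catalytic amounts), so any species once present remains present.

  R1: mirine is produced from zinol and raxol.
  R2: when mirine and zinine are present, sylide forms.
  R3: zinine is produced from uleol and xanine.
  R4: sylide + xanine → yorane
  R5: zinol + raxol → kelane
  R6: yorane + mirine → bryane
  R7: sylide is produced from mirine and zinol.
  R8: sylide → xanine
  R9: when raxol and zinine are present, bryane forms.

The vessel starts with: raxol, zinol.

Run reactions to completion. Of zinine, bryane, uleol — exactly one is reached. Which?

zinol and raxol present → mirine forms (R1).
mirine and zinol present → sylide forms (R7).
sylide present → xanine forms (R8).
sylide and xanine present → yorane forms (R4).
yorane and mirine present → bryane forms (R6).
zinine would need uleol and xanine (R3), but uleol never forms. No rule produces uleol, and it is not given.

bryane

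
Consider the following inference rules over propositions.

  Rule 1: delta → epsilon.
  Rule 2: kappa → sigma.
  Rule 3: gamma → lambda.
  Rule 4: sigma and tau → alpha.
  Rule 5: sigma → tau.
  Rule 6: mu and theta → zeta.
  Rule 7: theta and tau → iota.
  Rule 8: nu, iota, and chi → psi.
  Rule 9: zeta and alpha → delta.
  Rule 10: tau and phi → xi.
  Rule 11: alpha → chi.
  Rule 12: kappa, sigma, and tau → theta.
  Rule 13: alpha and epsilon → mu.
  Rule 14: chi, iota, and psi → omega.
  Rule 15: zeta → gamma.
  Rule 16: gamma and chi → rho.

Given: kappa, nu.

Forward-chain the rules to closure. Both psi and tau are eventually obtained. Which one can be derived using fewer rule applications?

tau

tau: kappa holds, so sigma follows (Rule 2). sigma holds, so tau follows (Rule 5). [2 rule applications]
psi: kappa holds, so sigma follows (Rule 2). From sigma, Rule 5 gives tau. From kappa, sigma, and tau, Rule 12 gives theta. From sigma and tau, Rule 4 gives alpha. From theta and tau, Rule 7 gives iota. alpha holds, so chi follows (Rule 11). nu, iota, and chi hold, so psi follows (Rule 8). [7 rule applications]
tau needs fewer.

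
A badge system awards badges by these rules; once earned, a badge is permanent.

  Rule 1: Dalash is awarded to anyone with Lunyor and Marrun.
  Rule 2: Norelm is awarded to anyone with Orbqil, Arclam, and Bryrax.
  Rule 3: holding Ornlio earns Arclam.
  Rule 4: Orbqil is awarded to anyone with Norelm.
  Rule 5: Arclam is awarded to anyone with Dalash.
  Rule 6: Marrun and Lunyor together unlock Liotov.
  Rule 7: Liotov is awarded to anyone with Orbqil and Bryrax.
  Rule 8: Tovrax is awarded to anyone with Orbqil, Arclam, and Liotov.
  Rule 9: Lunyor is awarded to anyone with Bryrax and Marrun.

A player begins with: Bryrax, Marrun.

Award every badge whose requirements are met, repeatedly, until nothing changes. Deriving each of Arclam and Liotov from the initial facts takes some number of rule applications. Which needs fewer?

Liotov: With Bryrax and Marrun, Lunyor is earned (Rule 9). With Marrun and Lunyor, Liotov is earned (Rule 6). [2 rule applications]
Arclam: With Bryrax and Marrun, Lunyor is earned (Rule 9). With Lunyor and Marrun, Dalash is earned (Rule 1). With Dalash, Arclam is earned (Rule 5). [3 rule applications]
Liotov needs fewer.

Liotov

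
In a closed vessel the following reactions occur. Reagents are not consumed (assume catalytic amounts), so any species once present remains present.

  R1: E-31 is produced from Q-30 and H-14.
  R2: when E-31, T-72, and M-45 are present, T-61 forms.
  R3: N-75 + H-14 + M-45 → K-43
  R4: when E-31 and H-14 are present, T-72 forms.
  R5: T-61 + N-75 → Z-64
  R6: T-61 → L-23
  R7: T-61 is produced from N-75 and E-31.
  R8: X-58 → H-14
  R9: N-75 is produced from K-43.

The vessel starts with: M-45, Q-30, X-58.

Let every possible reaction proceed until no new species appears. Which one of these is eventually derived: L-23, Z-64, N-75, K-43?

X-58 present → H-14 forms (R8).
Q-30 and H-14 present → E-31 forms (R1).
E-31 and H-14 present → T-72 forms (R4).
E-31, T-72, and M-45 present → T-61 forms (R2).
T-61 present → L-23 forms (R6).
Z-64 would need T-61 and N-75 (R5), but N-75 never forms. N-75 would need K-43 (R9), but K-43 never forms. K-43 would need N-75, H-14, and M-45 (R3), but N-75 never forms.

L-23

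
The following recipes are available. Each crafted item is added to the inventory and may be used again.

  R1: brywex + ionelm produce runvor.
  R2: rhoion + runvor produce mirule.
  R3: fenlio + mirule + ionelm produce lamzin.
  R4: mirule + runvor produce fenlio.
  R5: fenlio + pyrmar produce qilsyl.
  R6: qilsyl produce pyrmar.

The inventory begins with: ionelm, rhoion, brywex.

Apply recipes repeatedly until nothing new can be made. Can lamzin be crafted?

Yes

brywex + ionelm → runvor (R1).
Using R2, rhoion and runvor make mirule.
mirule + runvor → fenlio (R4).
fenlio + mirule + ionelm → lamzin (R3).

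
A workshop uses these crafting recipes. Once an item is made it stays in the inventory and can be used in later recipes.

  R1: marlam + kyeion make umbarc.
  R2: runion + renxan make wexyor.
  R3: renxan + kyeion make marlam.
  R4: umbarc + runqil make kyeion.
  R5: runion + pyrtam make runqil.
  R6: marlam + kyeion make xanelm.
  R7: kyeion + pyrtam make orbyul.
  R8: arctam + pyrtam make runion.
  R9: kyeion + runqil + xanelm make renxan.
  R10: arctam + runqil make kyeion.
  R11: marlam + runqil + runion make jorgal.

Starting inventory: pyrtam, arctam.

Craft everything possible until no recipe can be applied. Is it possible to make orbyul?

Yes

Using R8, arctam and pyrtam make runion.
runion + pyrtam → runqil (R5).
Using R10, arctam and runqil make kyeion.
kyeion + pyrtam → orbyul (R7).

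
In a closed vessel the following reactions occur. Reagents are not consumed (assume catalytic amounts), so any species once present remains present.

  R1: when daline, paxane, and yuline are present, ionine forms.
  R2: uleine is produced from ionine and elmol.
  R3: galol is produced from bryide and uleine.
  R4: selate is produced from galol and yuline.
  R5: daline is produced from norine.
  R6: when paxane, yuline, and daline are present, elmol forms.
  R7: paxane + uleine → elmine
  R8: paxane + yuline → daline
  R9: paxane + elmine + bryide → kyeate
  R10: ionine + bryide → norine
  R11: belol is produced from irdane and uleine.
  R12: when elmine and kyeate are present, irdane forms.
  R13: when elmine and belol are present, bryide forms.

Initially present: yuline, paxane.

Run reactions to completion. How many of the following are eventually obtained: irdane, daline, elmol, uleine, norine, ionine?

4

paxane and yuline present → daline forms (R8).
daline, paxane, and yuline present → ionine forms (R1).
paxane, yuline, and daline present → elmol forms (R6).
ionine and elmol present → uleine forms (R2).
irdane would need elmine and kyeate (R12), but kyeate never forms.
daline: reached.
elmol: reached.
uleine: reached.
norine would need ionine and bryide (R10), but bryide never forms.
ionine: reached.
Reached: daline, elmol, uleine, and ionine — 4 of the 6.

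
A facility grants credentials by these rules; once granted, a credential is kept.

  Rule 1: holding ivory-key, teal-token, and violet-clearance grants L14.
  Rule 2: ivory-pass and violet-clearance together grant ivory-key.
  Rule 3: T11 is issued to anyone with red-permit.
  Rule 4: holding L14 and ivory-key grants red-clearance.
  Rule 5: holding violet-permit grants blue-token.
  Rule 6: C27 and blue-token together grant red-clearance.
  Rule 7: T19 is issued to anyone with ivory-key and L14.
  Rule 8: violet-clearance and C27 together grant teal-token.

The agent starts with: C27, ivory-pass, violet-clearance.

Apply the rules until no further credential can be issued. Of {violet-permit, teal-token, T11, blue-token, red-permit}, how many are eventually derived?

Holding violet-clearance and C27 grants teal-token (Rule 8).
No rule produces violet-permit, and it is not given.
teal-token: reached.
T11 would need red-permit (Rule 3), but red-permit is never granted.
blue-token would need violet-permit (Rule 5), but violet-permit is never granted.
No rule produces red-permit, and it is not given.
Reached: teal-token — 1 of the 5.

1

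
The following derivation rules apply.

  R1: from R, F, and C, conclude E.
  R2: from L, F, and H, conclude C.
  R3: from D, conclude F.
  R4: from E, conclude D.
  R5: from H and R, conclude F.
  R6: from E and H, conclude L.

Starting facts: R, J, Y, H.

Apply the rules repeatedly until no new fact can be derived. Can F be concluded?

Yes

H and R hold, so F follows (R5).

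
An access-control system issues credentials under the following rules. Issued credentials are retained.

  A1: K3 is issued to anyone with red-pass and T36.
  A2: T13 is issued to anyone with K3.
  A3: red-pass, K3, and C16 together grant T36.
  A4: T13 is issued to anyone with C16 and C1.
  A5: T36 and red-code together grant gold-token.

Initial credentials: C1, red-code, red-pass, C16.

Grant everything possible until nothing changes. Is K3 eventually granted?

No

K3 would need red-pass and T36 (A1), but T36 is never granted.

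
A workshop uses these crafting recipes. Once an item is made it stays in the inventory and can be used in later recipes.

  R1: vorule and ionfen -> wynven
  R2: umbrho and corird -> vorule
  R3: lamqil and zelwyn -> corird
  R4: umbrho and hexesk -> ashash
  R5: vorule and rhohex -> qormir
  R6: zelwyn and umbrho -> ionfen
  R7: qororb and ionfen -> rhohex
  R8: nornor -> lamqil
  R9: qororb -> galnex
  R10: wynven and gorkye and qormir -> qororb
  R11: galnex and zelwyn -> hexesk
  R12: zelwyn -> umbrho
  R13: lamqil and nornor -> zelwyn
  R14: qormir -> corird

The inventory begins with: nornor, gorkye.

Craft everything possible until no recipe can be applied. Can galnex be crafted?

No

galnex would need qororb (R9), but qororb is never obtained.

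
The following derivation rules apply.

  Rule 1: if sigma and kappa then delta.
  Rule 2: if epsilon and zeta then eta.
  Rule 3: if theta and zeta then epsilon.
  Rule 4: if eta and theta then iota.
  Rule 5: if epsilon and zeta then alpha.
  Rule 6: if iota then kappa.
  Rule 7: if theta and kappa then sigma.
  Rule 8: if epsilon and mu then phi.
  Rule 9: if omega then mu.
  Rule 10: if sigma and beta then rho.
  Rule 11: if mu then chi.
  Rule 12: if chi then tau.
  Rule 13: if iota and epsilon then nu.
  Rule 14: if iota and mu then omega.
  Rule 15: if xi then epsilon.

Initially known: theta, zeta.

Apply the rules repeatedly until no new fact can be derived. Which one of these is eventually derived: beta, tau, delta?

From theta and zeta, Rule 3 gives epsilon.
From epsilon and zeta, Rule 2 gives eta.
eta and theta hold, so iota follows (Rule 4).
From iota, Rule 6 gives kappa.
From theta and kappa, Rule 7 gives sigma.
From sigma and kappa, Rule 1 gives delta.
No rule produces beta, and it is not given. tau would need chi (Rule 12), but chi is never established.

delta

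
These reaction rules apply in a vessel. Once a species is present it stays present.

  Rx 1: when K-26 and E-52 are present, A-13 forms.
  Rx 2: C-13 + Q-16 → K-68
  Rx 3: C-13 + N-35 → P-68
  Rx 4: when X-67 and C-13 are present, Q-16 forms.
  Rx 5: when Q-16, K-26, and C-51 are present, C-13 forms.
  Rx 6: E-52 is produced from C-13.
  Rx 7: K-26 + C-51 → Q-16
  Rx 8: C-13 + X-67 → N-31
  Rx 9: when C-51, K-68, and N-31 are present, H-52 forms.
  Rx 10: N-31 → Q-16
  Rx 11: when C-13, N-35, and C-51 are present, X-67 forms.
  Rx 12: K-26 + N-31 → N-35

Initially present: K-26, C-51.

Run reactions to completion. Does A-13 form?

Yes

K-26 and C-51 present → Q-16 forms (Rx 7).
Q-16, K-26, and C-51 present → C-13 forms (Rx 5).
C-13 present → E-52 forms (Rx 6).
K-26 and E-52 present → A-13 forms (Rx 1).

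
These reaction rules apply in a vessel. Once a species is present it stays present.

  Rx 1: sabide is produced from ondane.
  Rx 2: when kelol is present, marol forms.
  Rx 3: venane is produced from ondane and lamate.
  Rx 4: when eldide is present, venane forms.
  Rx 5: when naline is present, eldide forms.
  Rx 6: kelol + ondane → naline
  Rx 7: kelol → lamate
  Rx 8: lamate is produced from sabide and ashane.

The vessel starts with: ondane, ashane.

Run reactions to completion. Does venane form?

ondane present → sabide forms (Rx 1).
sabide and ashane present → lamate forms (Rx 8).
ondane and lamate present → venane forms (Rx 3).

Yes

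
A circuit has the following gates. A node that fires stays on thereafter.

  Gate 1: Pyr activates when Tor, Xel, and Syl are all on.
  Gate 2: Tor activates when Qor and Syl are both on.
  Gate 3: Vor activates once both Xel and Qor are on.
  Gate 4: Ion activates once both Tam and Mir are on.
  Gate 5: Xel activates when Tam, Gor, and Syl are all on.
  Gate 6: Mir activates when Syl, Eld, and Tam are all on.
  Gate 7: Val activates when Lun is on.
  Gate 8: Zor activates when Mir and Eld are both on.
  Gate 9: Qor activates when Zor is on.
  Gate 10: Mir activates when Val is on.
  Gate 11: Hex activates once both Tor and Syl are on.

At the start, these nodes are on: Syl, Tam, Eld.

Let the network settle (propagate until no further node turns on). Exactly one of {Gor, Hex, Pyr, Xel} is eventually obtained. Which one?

Hex

Syl, Eld, and Tam are on, so Mir activates (Gate 6).
Mir and Eld are on, so Zor activates (Gate 8).
Zor is on, so Qor activates (Gate 9).
Gate 2: Qor and Syl on → Tor on.
Gate 11: Tor and Syl on → Hex on.
Xel would need Tam, Gor, and Syl (Gate 5), but Gor never turns on. Pyr would need Tor, Xel, and Syl (Gate 1), but Xel never turns on. No rule produces Gor, and it is not given.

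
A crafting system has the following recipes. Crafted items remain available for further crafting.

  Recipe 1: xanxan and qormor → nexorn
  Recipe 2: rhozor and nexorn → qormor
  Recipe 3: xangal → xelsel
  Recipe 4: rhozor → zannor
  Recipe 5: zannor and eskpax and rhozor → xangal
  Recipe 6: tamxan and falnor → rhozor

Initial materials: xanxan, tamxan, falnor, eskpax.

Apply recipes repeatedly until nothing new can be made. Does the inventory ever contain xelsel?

tamxan and falnor → rhozor (Recipe 6).
rhozor → zannor (Recipe 4).
zannor and eskpax and rhozor → xangal (Recipe 5).
xangal → xelsel (Recipe 3).

Yes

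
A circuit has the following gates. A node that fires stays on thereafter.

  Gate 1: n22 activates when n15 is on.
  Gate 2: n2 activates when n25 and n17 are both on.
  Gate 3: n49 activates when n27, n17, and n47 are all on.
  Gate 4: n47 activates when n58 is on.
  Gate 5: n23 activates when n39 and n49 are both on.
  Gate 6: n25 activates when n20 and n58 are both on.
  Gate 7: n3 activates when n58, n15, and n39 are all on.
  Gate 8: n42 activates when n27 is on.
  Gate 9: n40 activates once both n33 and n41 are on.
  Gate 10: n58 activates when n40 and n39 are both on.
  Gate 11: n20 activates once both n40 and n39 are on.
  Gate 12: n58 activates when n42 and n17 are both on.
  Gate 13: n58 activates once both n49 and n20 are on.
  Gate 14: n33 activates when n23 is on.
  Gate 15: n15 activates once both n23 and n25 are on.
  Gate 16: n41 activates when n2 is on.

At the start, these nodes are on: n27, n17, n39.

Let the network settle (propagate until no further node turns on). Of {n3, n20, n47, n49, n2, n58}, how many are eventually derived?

3

Gate 8: n27 on → n42 on.
Gate 12: n42 and n17 on → n58 on.
Gate 4: n58 on → n47 on.
Gate 3: n27, n17, and n47 on → n49 on.
n3 would need n58, n15, and n39 (Gate 7), but n15 never turns on.
n20 would need n40 and n39 (Gate 11), but n40 never turns on.
n47: reached.
n49: reached.
n2 would need n25 and n17 (Gate 2), but n25 never turns on.
n58: reached.
Reached: n47, n49, and n58 — 3 of the 6.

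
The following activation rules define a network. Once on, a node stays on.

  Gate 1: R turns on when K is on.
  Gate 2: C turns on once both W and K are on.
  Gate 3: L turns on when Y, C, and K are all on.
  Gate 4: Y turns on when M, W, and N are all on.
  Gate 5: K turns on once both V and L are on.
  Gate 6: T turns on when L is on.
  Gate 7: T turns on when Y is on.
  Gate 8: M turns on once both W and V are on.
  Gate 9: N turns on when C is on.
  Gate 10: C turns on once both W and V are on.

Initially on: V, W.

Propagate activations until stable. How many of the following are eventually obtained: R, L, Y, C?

Gate 8: W and V on → M on.
Gate 10: W and V on → C on.
Gate 9: C on → N on.
Gate 4: M, W, and N on → Y on.
R would need K (Gate 1), but K never turns on.
L would need Y, C, and K (Gate 3), but K never turns on.
Y: reached.
C: reached.
Reached: Y and C — 2 of the 4.

2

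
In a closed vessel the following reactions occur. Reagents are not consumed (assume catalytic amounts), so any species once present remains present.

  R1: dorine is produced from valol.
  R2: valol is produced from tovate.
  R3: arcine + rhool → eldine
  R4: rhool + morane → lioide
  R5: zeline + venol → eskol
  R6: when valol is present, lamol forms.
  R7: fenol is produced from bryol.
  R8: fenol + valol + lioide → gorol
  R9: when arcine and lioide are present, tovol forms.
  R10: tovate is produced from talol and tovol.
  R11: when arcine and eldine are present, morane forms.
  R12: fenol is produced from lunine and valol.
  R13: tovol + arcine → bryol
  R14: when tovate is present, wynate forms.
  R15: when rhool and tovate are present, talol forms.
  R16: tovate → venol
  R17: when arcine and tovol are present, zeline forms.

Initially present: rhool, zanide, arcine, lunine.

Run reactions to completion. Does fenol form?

Yes

arcine and rhool present → eldine forms (R3).
arcine and eldine present → morane forms (R11).
rhool and morane present → lioide forms (R4).
arcine and lioide present → tovol forms (R9).
tovol and arcine present → bryol forms (R13).
bryol present → fenol forms (R7).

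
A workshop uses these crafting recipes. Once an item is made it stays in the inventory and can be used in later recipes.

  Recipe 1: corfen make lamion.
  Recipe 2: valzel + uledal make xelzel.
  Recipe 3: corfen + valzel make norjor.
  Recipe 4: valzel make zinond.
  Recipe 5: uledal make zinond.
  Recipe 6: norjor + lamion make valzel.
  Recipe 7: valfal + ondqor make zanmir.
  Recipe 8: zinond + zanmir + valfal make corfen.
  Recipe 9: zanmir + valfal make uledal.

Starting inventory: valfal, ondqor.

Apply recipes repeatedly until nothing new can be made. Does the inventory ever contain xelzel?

xelzel would need valzel and uledal (Recipe 2), but valzel is never obtained.

No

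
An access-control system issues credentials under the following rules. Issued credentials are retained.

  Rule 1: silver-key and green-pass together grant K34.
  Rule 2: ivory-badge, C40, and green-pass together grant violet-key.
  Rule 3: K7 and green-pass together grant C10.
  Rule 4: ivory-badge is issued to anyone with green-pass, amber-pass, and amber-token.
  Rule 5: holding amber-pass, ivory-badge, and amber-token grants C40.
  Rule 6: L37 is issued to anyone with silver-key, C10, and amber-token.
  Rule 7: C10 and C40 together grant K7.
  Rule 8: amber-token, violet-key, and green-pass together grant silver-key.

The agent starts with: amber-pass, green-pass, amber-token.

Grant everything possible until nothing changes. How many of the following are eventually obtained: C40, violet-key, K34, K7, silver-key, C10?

4

Holding green-pass, amber-pass, and amber-token grants ivory-badge (Rule 4).
Holding amber-pass, ivory-badge, and amber-token grants C40 (Rule 5).
Holding ivory-badge, C40, and green-pass grants violet-key (Rule 2).
Holding amber-token, violet-key, and green-pass grants silver-key (Rule 8).
Holding silver-key and green-pass grants K34 (Rule 1).
C40: reached.
violet-key: reached.
K34: reached.
K7 would need C10 and C40 (Rule 7), but C10 is never granted.
silver-key: reached.
C10 would need K7 and green-pass (Rule 3), but K7 is never granted.
Reached: C40, violet-key, K34, and silver-key — 4 of the 6.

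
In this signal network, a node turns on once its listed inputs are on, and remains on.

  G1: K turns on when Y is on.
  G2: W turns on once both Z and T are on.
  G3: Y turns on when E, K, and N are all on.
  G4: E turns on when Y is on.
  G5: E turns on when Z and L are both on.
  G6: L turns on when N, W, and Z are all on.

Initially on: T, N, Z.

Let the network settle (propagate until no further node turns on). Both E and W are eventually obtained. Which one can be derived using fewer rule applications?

W

W: Z and T are on, so W turns on (G2). [1 rule application]
E: Z and T are on, so W turns on (G2). N, W, and Z are on, so L turns on (G6). Z and L are on, so E turns on (G5). [3 rule applications]
W needs fewer.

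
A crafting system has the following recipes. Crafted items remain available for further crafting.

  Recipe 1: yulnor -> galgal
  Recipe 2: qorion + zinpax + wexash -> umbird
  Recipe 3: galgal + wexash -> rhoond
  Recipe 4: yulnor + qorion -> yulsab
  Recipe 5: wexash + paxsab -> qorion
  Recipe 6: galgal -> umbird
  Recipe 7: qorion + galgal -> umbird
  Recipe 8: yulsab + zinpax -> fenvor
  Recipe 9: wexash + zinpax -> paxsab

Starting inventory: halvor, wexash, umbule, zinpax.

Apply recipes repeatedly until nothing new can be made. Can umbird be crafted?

wexash + zinpax -> paxsab (Recipe 9).
wexash + paxsab -> qorion (Recipe 5).
qorion + zinpax + wexash -> umbird (Recipe 2).

Yes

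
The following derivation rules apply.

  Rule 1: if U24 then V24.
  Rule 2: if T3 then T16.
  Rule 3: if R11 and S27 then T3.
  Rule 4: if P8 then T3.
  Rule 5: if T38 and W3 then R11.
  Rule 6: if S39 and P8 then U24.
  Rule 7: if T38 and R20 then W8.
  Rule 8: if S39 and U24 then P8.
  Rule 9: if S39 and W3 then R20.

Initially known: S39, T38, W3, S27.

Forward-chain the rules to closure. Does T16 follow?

Yes

From T38 and W3, Rule 5 gives R11.
R11 and S27 hold, so T3 follows (Rule 3).
From T3, Rule 2 gives T16.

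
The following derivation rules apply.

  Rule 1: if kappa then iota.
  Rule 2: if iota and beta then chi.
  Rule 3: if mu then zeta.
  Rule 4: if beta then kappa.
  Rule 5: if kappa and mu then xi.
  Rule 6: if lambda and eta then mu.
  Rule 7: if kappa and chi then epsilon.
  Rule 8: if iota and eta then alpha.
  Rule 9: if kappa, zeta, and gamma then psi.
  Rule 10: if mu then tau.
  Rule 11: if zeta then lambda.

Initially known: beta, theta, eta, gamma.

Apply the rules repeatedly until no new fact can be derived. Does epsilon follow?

From beta, Rule 4 gives kappa.
From kappa, Rule 1 gives iota.
From iota and beta, Rule 2 gives chi.
kappa and chi hold, so epsilon follows (Rule 7).

Yes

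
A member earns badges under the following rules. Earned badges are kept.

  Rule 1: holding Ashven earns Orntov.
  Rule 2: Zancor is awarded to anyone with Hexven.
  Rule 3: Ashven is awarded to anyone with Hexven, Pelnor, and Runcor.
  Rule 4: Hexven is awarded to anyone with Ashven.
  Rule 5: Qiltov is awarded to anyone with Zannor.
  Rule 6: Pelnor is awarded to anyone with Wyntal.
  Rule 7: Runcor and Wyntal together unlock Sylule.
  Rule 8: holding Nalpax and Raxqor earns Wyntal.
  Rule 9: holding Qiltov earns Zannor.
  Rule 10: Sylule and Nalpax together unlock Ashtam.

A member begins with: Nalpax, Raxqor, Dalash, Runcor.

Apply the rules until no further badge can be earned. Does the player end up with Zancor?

No

Zancor would need Hexven (Rule 2), but Hexven is never earned.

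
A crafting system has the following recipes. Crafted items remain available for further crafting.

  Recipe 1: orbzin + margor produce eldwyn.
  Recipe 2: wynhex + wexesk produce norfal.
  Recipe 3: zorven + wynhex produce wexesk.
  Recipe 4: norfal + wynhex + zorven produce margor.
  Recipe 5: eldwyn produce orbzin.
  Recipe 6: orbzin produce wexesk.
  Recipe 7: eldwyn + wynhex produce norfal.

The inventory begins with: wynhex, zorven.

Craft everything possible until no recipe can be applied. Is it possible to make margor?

Yes

Using Recipe 3, zorven and wynhex make wexesk.
wynhex + wexesk → norfal (Recipe 2).
Using Recipe 4, norfal, wynhex, and zorven make margor.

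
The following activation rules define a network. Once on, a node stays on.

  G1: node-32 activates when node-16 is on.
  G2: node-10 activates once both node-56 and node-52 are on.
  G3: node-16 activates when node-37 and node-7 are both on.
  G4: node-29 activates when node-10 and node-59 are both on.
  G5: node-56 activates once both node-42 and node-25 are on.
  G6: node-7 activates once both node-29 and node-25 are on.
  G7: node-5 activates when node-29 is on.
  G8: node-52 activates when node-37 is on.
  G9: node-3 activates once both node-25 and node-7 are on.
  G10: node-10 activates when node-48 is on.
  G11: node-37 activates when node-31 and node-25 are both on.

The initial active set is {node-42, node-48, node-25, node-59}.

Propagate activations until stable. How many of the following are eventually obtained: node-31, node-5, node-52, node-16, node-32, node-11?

1

G10: node-48 on → node-10 on.
G4: node-10 and node-59 on → node-29 on.
G7: node-29 on → node-5 on.
No rule produces node-31, and it is not given.
node-5: reached.
node-52 would need node-37 (G8), but node-37 never turns on.
node-16 would need node-37 and node-7 (G3), but node-37 never turns on.
node-32 would need node-16 (G1), but node-16 never turns on.
No rule produces node-11, and it is not given.
Reached: node-5 — 1 of the 6.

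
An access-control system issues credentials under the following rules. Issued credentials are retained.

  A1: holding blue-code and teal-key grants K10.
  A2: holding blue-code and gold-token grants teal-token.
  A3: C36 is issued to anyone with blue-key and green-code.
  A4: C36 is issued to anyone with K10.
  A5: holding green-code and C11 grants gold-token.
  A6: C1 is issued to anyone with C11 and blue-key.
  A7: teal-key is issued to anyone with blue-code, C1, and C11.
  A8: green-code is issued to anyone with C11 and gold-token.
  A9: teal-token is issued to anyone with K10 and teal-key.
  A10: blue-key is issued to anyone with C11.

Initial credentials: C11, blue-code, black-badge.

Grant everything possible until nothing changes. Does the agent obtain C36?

Holding C11 grants blue-key (A10).
Holding C11 and blue-key grants C1 (A6).
Holding blue-code, C1, and C11 grants teal-key (A7).
Holding blue-code and teal-key grants K10 (A1).
Holding K10 grants C36 (A4).

Yes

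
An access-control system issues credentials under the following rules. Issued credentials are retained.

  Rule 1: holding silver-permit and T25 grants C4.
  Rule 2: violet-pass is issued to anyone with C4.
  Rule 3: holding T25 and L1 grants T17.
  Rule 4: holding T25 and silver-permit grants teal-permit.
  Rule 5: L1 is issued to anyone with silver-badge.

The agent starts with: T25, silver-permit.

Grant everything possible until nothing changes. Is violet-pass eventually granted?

Yes

Holding silver-permit and T25 grants C4 (Rule 1).
Holding C4 grants violet-pass (Rule 2).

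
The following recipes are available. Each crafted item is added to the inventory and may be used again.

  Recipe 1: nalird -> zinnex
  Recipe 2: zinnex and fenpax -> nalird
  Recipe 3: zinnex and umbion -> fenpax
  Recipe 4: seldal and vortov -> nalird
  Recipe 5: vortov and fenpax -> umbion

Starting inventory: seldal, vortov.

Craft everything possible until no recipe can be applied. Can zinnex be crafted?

Yes

seldal and vortov -> nalird (Recipe 4).
nalird -> zinnex (Recipe 1).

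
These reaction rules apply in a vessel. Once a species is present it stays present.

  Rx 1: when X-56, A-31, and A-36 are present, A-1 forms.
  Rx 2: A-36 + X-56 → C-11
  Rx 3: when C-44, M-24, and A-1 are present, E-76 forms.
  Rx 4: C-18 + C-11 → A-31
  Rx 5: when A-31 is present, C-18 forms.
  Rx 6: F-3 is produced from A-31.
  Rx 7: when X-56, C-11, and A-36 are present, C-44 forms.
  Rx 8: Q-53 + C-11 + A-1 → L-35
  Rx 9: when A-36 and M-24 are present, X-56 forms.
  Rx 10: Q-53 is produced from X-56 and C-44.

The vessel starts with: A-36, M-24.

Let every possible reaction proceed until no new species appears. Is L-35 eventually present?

L-35 would need Q-53, C-11, and A-1 (Rx 8), but A-1 never forms.

No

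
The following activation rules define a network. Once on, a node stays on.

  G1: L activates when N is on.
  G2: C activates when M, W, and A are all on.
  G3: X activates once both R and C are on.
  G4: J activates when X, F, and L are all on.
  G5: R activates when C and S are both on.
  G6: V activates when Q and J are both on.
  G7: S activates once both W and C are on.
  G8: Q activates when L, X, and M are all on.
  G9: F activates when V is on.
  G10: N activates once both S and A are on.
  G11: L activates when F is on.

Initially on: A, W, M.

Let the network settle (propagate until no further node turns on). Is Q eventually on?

Yes

M, W, and A are on, so C activates (G2).
W and C are on, so S activates (G7).
S and A are on, so N activates (G10).
C and S are on, so R activates (G5).
R and C are on, so X activates (G3).
N is on, so L activates (G1).
G8: L, X, and M on → Q on.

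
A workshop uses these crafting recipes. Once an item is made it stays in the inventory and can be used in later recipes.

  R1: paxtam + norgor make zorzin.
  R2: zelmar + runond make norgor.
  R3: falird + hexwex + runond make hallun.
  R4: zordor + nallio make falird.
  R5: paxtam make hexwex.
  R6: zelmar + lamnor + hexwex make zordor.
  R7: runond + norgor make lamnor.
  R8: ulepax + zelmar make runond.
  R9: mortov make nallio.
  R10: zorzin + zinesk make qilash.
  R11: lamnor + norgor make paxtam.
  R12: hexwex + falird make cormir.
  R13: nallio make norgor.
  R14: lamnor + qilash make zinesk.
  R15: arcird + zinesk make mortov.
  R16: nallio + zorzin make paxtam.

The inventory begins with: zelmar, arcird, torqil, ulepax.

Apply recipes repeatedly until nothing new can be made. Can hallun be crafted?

No

hallun would need falird, hexwex, and runond (R3), but falird is never obtained.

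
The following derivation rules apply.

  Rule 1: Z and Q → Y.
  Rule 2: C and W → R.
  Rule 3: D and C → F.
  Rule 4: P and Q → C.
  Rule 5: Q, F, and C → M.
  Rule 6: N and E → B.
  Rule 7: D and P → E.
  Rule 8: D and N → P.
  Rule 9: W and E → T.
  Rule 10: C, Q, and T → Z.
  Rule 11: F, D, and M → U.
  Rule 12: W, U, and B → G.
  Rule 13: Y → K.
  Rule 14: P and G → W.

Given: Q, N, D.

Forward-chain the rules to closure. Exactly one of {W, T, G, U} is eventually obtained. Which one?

U

D and N hold, so P follows (Rule 8).
P and Q hold, so C follows (Rule 4).
D and C hold, so F follows (Rule 3).
From Q, F, and C, Rule 5 gives M.
From F, D, and M, Rule 11 gives U.
T would need W and E (Rule 9), but W is never established. G would need W, U, and B (Rule 12), but W is never established. W would need P and G (Rule 14), but G is never established.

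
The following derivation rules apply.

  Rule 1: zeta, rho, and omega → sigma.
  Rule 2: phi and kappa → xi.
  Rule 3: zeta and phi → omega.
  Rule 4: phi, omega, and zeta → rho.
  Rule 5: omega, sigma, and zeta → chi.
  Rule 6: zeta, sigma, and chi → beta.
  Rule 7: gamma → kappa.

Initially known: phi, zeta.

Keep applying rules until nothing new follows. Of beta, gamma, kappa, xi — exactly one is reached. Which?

From zeta and phi, Rule 3 gives omega.
phi, omega, and zeta hold, so rho follows (Rule 4).
zeta, rho, and omega hold, so sigma follows (Rule 1).
From omega, sigma, and zeta, Rule 5 gives chi.
zeta, sigma, and chi hold, so beta follows (Rule 6).
No rule produces gamma, and it is not given. kappa would need gamma (Rule 7), but gamma is never established. xi would need phi and kappa (Rule 2), but kappa is never established.

beta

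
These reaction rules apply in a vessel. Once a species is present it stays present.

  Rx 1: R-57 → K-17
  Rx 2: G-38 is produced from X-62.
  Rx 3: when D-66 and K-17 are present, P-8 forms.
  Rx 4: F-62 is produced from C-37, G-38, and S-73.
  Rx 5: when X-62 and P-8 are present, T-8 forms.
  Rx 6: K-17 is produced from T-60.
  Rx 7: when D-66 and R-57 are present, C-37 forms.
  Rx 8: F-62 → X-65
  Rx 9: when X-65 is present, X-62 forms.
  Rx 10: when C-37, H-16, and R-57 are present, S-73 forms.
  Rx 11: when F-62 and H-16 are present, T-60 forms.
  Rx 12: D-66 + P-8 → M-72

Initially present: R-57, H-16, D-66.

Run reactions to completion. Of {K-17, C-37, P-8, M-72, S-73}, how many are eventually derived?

D-66 and R-57 present → C-37 forms (Rx 7).
R-57 present → K-17 forms (Rx 1).
C-37, H-16, and R-57 present → S-73 forms (Rx 10).
D-66 and K-17 present → P-8 forms (Rx 3).
D-66 and P-8 present → M-72 forms (Rx 12).
K-17: reached.
C-37: reached.
P-8: reached.
M-72: reached.
S-73: reached.
All 5 are reached.

5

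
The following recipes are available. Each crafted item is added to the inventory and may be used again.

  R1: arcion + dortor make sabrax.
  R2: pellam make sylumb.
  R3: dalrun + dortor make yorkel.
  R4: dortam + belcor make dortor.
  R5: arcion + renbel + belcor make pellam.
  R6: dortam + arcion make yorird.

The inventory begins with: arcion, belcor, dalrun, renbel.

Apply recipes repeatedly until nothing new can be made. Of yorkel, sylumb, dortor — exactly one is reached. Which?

sylumb

Using R5, arcion, renbel, and belcor make pellam.
pellam → sylumb (R2).
yorkel would need dalrun and dortor (R3), but dortor is never obtained. dortor would need dortam and belcor (R4), but dortam is never obtained.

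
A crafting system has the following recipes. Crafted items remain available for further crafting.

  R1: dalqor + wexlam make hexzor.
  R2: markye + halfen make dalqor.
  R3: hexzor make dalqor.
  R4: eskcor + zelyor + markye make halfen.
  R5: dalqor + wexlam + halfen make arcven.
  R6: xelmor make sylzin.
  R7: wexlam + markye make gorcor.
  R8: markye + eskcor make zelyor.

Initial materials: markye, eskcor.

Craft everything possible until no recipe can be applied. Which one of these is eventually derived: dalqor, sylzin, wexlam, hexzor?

dalqor

Using R8, markye and eskcor make zelyor.
eskcor + zelyor + markye → halfen (R4).
Using R2, markye and halfen make dalqor.
sylzin would need xelmor (R6), but xelmor is never obtained. hexzor would need dalqor and wexlam (R1), but wexlam is never obtained. No rule produces wexlam, and it is not given.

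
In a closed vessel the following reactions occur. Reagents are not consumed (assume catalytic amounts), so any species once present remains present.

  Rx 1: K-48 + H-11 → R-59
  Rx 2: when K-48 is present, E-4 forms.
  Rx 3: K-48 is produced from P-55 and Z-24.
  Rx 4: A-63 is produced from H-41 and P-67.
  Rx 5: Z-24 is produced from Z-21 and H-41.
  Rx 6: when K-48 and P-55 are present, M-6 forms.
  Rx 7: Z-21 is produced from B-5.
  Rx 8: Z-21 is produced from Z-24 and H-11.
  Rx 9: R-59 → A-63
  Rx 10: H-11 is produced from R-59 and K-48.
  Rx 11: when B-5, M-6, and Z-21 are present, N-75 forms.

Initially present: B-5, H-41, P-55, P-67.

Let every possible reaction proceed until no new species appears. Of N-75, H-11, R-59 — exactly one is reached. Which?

B-5 present → Z-21 forms (Rx 7).
Z-21 and H-41 present → Z-24 forms (Rx 5).
P-55 and Z-24 present → K-48 forms (Rx 3).
K-48 and P-55 present → M-6 forms (Rx 6).
B-5, M-6, and Z-21 present → N-75 forms (Rx 11).
R-59 would need K-48 and H-11 (Rx 1), but H-11 never forms. H-11 would need R-59 and K-48 (Rx 10), but R-59 never forms.

N-75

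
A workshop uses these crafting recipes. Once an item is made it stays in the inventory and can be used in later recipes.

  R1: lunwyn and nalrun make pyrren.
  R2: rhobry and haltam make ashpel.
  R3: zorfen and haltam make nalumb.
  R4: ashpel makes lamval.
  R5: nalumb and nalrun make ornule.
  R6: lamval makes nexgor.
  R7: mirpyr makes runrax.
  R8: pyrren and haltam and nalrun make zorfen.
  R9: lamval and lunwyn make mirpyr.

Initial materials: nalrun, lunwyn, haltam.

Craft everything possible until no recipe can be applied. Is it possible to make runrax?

runrax would need mirpyr (R7), but mirpyr is never obtained.

No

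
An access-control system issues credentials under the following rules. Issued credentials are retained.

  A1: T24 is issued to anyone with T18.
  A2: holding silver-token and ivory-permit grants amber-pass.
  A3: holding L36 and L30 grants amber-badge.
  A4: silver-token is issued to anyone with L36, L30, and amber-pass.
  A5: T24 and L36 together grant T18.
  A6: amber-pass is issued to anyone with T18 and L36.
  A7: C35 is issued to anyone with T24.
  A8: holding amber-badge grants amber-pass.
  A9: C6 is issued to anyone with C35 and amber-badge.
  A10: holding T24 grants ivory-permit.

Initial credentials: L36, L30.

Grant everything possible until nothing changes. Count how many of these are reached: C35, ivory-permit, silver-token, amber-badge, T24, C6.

Holding L36 and L30 grants amber-badge (A3).
Holding amber-badge grants amber-pass (A8).
Holding L36, L30, and amber-pass grants silver-token (A4).
C35 would need T24 (A7), but T24 is never granted.
ivory-permit would need T24 (A10), but T24 is never granted.
silver-token: reached.
amber-badge: reached.
T24 would need T18 (A1), but T18 is never granted.
C6 would need C35 and amber-badge (A9), but C35 is never granted.
Reached: silver-token and amber-badge — 2 of the 6.

2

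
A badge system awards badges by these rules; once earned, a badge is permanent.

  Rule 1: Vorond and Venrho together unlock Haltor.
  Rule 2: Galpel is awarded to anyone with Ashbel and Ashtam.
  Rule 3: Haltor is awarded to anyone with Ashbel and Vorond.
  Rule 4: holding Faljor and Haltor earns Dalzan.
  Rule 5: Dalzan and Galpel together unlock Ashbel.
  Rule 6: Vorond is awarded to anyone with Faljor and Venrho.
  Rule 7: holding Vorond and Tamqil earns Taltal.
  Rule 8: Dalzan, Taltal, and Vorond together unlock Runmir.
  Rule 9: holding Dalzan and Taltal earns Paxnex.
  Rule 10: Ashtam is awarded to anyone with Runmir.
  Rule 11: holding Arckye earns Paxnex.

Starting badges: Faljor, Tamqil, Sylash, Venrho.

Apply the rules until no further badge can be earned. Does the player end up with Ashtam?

With Faljor and Venrho, Vorond is earned (Rule 6).
With Vorond and Tamqil, Taltal is earned (Rule 7).
With Vorond and Venrho, Haltor is earned (Rule 1).
With Faljor and Haltor, Dalzan is earned (Rule 4).
With Dalzan, Taltal, and Vorond, Runmir is earned (Rule 8).
With Runmir, Ashtam is earned (Rule 10).

Yes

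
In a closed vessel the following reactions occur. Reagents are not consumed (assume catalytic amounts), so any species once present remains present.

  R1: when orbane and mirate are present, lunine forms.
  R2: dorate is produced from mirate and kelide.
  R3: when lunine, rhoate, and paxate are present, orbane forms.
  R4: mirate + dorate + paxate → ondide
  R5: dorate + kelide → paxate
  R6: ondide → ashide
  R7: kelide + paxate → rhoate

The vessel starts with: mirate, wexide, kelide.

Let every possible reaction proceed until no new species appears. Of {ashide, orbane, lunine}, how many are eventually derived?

mirate and kelide present → dorate forms (R2).
dorate and kelide present → paxate forms (R5).
mirate, dorate, and paxate present → ondide forms (R4).
ondide present → ashide forms (R6).
ashide: reached.
orbane would need lunine, rhoate, and paxate (R3), but lunine never forms.
lunine would need orbane and mirate (R1), but orbane never forms.
Reached: ashide — 1 of the 3.

1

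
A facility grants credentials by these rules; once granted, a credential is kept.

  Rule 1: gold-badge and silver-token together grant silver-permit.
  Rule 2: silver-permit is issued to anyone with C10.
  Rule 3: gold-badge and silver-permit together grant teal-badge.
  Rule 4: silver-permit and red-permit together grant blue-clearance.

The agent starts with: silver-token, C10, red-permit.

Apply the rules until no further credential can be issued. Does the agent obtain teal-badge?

teal-badge would need gold-badge and silver-permit (Rule 3), but gold-badge is never granted.

No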